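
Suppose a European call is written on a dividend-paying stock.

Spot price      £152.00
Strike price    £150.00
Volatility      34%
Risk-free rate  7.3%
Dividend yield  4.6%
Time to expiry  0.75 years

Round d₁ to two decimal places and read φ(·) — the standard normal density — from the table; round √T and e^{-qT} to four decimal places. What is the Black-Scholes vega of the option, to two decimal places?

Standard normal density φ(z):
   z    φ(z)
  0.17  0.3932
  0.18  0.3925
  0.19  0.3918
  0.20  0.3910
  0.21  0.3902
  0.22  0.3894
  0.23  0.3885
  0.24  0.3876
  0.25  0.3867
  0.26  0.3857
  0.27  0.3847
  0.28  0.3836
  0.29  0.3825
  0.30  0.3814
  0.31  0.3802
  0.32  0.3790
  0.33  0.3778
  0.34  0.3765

49.05

T = 0.75;  σ√T = 0.2944
d₁ = [ln(152/150) + (0.073 − 0.046 + 0.34²/2)·0.75] / 0.2944 = [0.0132 + 0.0636] / 0.2944 = 0.2610 → 0.26
√T = √0.75 = 0.8660
φ(d₁) = φ(0.26) = 0.3857
e^(−qT) = e^(−0.046·0.75) = 0.9661
vega = S·e^(−qT)·φ(d₁)·√T = 152·0.9661·0.3857·0.8660 = 49.0493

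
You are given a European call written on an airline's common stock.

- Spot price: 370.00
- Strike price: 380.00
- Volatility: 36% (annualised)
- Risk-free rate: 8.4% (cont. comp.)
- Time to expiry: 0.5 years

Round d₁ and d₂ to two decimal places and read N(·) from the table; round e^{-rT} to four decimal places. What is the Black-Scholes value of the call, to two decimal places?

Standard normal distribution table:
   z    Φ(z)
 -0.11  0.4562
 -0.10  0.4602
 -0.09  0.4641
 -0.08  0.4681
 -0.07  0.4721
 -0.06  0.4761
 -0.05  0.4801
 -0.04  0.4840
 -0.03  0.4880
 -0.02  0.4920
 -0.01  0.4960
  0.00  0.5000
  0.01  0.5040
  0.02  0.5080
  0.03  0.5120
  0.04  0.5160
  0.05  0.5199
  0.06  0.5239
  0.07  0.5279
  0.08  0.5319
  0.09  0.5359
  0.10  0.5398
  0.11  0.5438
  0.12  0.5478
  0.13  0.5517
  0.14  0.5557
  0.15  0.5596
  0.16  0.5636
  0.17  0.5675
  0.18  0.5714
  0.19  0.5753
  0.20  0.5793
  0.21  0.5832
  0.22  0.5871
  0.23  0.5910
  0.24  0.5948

40.84

σ√T = 0.36 × 0.7071 = 0.2546
d₁ = [ln(370/380) + (0.084 + 0.36²/2)·0.5] / 0.2546 = [-0.0267 + 0.0744] / 0.2546 = 0.1875 ⇒ 0.19
d₂ = d₁ − σ√T = 0.1875 − 0.2546 = -0.0671 ⇒ -0.07
exp(−rT) = exp(−0.084·0.5) = 0.9589
N(d₁) = N(0.19) = 0.5753;  N(d₂) = N(-0.07) = 0.4721
C = 370·0.5753 − 380·0.9589·0.4721 = 212.8610 − 172.0247 = 40.8363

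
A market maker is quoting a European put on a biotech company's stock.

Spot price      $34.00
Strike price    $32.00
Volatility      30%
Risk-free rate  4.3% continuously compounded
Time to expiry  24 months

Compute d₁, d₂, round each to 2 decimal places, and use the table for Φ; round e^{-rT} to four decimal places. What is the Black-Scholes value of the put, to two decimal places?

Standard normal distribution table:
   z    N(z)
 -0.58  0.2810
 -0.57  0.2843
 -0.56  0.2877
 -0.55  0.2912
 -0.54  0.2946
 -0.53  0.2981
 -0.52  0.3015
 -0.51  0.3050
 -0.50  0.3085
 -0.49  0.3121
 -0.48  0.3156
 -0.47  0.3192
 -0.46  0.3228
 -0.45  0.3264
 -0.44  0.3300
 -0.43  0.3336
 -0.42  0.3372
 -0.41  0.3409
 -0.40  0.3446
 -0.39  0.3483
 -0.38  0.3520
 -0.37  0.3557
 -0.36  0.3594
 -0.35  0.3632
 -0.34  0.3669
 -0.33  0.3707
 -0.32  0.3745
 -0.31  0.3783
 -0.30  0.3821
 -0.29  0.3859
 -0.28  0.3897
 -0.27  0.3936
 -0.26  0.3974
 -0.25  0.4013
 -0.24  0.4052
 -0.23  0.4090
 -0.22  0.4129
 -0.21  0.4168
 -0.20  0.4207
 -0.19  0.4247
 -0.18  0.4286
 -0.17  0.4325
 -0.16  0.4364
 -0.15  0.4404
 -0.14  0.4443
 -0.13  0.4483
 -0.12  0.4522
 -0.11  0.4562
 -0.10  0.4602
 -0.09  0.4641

$3.38

σ√T = 0.3·√2 = 0.4243
ln(S/K) + (r + σ²/2)T = ln(34/32) + (0.043 + 0.3²/2)·2 = 0.0606 + 0.1760 = 0.2366
d₁ = 0.2366 / 0.4243 = 0.5577 which rounds to 0.56
d₂ = d₁ − σ√T = 0.5577 − 0.4243 = 0.1335 which rounds to 0.13
e^(−rT) = e^(−0.043·2) = 0.9176
P = 32·0.9176·N(-0.13) − 34·N(-0.56) = 32·0.9176·0.4483 − 34·0.2877 = 13.1635 − 9.7818 = 3.3817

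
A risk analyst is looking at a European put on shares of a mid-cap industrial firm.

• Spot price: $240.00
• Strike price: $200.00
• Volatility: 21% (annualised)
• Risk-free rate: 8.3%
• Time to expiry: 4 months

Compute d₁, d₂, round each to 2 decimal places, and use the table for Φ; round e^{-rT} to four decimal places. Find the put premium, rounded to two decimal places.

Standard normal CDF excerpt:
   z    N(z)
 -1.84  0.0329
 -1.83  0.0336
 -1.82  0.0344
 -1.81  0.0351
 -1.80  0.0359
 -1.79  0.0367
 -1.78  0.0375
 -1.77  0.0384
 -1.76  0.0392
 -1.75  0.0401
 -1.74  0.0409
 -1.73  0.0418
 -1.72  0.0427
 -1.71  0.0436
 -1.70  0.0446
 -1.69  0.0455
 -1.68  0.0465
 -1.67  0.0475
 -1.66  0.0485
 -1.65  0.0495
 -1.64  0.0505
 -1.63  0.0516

$0.43

T = 0.3333;  σ√T = 0.1212
ln(S/K) + (r + σ²/2)T = ln(240/200) + (0.083 + 0.21²/2)·0.3333 = 0.1823 + 0.0350 = 0.2173
d₁ = 0.2173 / 0.1212 = 1.7926 ≈ 1.79
d₂ = d₁ − σ√T = 1.7926 − 0.1212 = 1.6713 ≈ 1.67
e^(−rT) = e^(−0.083·0.3333) = 0.9727
P = 200·0.9727·N(-1.67) − 240·N(-1.79) = 200·0.9727·0.0475 − 240·0.0367 = 9.2407 − 8.8080 = 0.4326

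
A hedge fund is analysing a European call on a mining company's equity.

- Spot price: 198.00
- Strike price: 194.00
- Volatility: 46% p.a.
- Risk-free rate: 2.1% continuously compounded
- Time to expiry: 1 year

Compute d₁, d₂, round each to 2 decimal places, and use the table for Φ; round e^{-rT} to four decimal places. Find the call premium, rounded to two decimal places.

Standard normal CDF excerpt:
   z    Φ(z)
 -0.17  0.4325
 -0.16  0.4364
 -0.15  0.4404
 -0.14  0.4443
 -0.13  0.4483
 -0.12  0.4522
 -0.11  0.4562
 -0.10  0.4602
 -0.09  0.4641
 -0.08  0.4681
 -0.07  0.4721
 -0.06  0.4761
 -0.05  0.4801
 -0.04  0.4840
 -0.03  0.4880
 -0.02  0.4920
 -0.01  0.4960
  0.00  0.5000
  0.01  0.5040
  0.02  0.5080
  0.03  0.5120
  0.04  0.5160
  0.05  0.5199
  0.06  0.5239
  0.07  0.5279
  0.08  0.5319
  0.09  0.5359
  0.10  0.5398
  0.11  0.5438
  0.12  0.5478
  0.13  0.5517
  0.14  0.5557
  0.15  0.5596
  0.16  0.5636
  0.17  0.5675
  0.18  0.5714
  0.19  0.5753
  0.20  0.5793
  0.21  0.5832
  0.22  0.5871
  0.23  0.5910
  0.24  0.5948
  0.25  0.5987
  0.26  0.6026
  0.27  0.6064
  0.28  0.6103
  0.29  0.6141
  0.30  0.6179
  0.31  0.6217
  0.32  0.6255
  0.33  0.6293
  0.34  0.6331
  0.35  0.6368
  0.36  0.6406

39.45

T = 1;  σ√T = 0.4600
d₁ = [ln(198/194) + (0.021 + 0.46²/2)·1] / 0.4600 = [0.0204 + 0.1268] / 0.4600 = 0.3200 → 0.32
d₂ = d₁ − σ√T = 0.3200 − 0.4600 = -0.1400 → -0.14
exp(−rT) = exp(−0.021·1) = 0.9792
C = 198·N(0.32) − 194·0.9792·N(-0.14) = 198·0.6255 − 194·0.9792·0.4443 = 123.8490 − 84.4014 = 39.4476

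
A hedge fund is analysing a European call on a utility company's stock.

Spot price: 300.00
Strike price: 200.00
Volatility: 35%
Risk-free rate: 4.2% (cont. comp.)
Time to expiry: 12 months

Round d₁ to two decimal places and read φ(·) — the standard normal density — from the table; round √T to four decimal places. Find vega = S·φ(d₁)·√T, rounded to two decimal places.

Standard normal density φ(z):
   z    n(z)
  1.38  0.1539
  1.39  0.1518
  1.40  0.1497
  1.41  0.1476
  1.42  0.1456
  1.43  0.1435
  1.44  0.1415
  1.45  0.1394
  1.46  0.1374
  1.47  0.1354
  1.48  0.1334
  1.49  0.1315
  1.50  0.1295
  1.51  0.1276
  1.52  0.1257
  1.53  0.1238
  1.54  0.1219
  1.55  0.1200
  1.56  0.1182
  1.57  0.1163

σ√T = 0.35 × 1.0000 = 0.3500
d₁ = [ln(300/200) + (0.042 + 0.35²/2)·1] / 0.3500 = [0.4055 + 0.1032] / 0.3500 = 1.4535 ⇒ 1.45
√T = √1 = 1.0000
φ(d₁) = φ(1.45) = 0.1394
vega = S·φ(d₁)·√T = 300·0.1394·1.0000 = 41.8200
(Call and put vega coincide under Black-Scholes.)

41.82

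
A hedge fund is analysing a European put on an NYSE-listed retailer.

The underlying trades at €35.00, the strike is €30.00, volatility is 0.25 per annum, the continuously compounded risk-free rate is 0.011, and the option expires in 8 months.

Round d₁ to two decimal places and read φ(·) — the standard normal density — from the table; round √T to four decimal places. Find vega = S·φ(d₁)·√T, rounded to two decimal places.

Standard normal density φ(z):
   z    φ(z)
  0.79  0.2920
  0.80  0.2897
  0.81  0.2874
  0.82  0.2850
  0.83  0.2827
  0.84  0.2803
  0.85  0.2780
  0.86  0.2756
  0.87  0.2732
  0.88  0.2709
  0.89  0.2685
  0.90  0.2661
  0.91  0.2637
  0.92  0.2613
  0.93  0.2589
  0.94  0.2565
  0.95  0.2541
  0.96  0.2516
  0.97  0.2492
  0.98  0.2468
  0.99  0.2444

σ√T = 0.25 × 0.8165 = 0.2041
d₁ = [ln(35/30) + (0.011 + 0.25²/2)·0.6667] / 0.2041 = [0.1542 + 0.0282] / 0.2041 = 0.8932 ≈ 0.89
√T = √0.6667 = 0.8165
φ(d₁) = φ(0.89) = 0.2685
vega = S·φ(d₁)·√T = 35·0.2685·0.8165 = 7.6731

7.67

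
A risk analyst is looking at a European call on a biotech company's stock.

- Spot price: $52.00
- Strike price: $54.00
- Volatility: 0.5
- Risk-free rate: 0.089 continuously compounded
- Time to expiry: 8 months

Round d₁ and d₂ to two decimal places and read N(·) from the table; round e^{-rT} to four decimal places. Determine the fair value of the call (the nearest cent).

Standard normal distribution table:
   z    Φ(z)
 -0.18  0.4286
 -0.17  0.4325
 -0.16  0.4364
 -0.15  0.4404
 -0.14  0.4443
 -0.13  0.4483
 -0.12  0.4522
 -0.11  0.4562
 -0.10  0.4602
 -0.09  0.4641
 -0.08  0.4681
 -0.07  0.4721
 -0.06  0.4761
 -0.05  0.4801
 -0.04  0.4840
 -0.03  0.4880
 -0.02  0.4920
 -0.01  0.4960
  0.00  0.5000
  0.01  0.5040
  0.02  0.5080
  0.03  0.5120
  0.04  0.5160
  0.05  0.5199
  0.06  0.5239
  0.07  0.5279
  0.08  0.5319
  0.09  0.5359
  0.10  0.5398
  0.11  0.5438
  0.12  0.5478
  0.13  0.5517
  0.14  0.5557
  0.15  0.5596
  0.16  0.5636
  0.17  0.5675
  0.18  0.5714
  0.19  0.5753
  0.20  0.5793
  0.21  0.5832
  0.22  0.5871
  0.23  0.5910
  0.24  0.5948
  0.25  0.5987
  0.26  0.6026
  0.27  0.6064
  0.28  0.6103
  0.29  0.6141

T = 0.6667;  σ√T = 0.4082
d₁ = [ln(52/54) + (0.089 + 0.5²/2)·0.6667] / 0.4082 = [-0.0377 + 0.1427] / 0.4082 = 0.2570 ≈ 0.26
d₂ = d₁ − σ√T = 0.2570 − 0.4082 = -0.1512 ≈ -0.15
e^(−rT) = e^(−0.089·0.6667) = 0.9424
N(d₁) = N(0.26) = 0.6026;  N(d₂) = N(-0.15) = 0.4404
C = 52·0.6026 − 54·0.9424·0.4404 = 31.3352 − 22.4118 = 8.9234

$8.92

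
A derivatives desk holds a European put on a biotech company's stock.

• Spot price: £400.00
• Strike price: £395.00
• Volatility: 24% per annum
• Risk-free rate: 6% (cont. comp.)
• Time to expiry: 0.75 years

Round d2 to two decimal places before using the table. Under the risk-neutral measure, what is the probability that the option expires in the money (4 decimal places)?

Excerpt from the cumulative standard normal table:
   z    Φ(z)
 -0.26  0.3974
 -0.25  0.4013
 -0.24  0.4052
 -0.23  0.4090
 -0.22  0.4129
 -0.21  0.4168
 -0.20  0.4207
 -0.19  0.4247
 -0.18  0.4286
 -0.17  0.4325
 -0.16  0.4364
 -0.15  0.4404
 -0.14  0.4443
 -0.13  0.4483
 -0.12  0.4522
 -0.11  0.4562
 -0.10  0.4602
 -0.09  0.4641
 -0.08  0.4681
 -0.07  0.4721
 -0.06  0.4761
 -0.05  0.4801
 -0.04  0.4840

0.4325

σ√T = 0.24 × 0.8660 = 0.2078
d₁ = [ln(400/395) + (0.06 + ½·0.24²)·0.75] / (σ√T) = (0.0126 + 0.0666) / 0.2078 = 0.3809 which rounds to 0.38
d₂ = 0.3809 − 0.2078 = 0.1731 which rounds to 0.17
Pr(exercise) under Q = N(−d₂) = N(-0.17) = 0.4325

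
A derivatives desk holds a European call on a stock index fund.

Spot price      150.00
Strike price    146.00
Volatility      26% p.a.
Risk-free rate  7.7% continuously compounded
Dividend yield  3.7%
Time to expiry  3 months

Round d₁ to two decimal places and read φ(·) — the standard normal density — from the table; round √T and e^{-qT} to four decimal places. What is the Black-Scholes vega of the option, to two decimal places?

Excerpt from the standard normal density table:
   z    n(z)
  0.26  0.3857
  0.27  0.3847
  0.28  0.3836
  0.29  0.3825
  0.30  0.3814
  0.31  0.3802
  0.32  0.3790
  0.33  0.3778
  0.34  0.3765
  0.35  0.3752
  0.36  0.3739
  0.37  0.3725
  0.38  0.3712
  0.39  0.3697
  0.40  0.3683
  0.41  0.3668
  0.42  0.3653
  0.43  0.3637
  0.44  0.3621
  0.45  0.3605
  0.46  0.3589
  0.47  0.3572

27.88

σ√T = 0.26 × 0.5000 = 0.1300
d₁ = [ln(150/146) + (0.077 − 0.037 + 0.26²/2)·0.25] / 0.1300 = [0.0270 + 0.0185] / 0.1300 = 0.3498 ≈ 0.35
√T = √0.25 = 0.5000
φ(d₁) = φ(0.35) = 0.3752
e^(−qT) = e^(−0.037·0.25) = 0.9908
vega = S·e^(−qT)·φ(d₁)·√T = 150·0.9908·0.3752·0.5000 = 27.8811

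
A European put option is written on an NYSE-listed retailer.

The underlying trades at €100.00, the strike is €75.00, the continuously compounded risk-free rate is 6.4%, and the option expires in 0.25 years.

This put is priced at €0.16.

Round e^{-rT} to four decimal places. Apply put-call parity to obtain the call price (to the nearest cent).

€26.35

e^(−rT) = e^(−0.064·0.25) = 0.9841
Put-call parity: C − P = S − K·e^(−rT) = 100 − 75·0.9841 = 100 − 73.8075 = 26.1925
C = P + (C − P) = 0.16 + (26.1925) = 26.3525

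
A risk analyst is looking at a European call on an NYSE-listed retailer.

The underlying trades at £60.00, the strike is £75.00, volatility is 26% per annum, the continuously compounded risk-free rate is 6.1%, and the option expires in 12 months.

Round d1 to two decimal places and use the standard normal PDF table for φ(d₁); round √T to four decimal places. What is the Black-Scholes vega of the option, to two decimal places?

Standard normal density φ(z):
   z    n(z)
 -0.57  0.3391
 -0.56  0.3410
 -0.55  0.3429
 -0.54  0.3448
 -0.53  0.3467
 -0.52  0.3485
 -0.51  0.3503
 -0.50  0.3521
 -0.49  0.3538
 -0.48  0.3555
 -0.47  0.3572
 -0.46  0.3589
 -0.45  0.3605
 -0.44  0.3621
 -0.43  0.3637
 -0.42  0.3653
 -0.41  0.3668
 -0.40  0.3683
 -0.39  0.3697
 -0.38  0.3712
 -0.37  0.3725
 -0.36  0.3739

21.23

σ√T = 0.26·√1 = 0.2600
d₁ = [ln(60/75) + (0.061 + ½·0.26²)·1] / (σ√T) = (-0.2231 + 0.0948) / 0.2600 = -0.4936 which rounds to -0.49
√T = √1 = 1.0000
φ(d₁) = φ(-0.49) = 0.3538
vega = S·φ(d₁)·√T = 60·0.3538·1.0000 = 21.2280
(Call and put vega coincide under Black-Scholes.)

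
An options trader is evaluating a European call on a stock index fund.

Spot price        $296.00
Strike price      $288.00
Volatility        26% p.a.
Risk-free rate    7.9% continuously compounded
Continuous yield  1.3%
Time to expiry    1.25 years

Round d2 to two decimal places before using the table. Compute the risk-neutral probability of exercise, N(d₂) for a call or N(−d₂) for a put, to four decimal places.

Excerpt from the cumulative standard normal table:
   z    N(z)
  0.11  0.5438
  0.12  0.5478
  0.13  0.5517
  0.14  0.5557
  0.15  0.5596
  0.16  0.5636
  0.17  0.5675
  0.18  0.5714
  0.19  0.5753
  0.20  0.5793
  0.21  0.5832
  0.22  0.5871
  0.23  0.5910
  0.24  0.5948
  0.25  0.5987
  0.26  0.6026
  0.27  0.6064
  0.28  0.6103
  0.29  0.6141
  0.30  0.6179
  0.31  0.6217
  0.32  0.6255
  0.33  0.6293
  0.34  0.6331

T = 1.25;  σ√T = 0.2907
d₁ = [ln(296/288) + (0.079 − 0.013 + 0.26²/2)·1.25] / 0.2907 = [0.0274 + 0.1247] / 0.2907 = 0.5234 → 0.52
d₂ = d₁ − σ√T = 0.5234 − 0.2907 = 0.2327 → 0.23
Risk-neutral Pr[S_T > K] = N(d₂) = N(0.23) = 0.5910

0.5910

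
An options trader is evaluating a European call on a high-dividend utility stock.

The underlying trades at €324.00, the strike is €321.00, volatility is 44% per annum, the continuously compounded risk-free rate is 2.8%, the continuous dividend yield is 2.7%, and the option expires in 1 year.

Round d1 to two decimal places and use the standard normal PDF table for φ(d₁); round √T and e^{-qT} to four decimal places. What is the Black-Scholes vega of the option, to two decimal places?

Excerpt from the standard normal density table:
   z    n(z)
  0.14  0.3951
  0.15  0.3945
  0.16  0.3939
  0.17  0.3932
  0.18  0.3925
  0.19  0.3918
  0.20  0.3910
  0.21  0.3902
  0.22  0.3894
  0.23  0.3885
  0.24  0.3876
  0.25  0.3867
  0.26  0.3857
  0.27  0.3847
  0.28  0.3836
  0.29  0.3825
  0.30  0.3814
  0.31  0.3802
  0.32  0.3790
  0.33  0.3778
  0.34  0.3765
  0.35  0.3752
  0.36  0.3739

122.24

T = 1;  σ√T = 0.4400
d₁ = [ln(324/321) + (0.028 − 0.027 + 0.44²/2)·1] / 0.4400 = [0.0093 + 0.0978] / 0.4400 = 0.2434 which rounds to 0.24
√T = √1 = 1.0000
φ(d₁) = φ(0.24) = 0.3876
exp(−qT) = exp(−0.027·1) = 0.9734
vega = S·exp(−qT)·φ(d₁)·√T = 324·0.9734·0.3876·1.0000 = 122.2419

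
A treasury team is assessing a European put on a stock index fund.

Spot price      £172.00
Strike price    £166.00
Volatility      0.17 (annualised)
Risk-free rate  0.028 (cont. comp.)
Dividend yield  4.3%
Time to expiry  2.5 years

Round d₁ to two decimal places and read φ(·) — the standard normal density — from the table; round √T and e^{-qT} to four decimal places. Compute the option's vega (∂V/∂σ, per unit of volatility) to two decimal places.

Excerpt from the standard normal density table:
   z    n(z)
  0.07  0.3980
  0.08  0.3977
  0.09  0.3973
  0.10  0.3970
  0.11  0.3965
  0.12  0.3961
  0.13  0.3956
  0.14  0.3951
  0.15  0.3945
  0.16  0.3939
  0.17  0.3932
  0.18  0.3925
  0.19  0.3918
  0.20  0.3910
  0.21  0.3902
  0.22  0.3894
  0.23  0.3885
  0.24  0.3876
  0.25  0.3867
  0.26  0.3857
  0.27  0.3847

96.62

σ√T = 0.17 × 1.5811 = 0.2688
d₁ = [ln(172/166) + (0.028 − 0.043 + ½·0.17²)·2.5] / (σ√T) = (0.0355 − 0.0014) / 0.2688 = 0.1270 ≈ 0.13
√T = √2.5 = 1.5811
φ(d₁) = φ(0.13) = 0.3956
exp(−qT) = exp(−0.043·2.5) = 0.8981
vega = S·exp(−qT)·φ(d₁)·√T = 172·0.8981·0.3956·1.5811 = 96.6204
(Vega is the same for a European call and put with the same parameters.)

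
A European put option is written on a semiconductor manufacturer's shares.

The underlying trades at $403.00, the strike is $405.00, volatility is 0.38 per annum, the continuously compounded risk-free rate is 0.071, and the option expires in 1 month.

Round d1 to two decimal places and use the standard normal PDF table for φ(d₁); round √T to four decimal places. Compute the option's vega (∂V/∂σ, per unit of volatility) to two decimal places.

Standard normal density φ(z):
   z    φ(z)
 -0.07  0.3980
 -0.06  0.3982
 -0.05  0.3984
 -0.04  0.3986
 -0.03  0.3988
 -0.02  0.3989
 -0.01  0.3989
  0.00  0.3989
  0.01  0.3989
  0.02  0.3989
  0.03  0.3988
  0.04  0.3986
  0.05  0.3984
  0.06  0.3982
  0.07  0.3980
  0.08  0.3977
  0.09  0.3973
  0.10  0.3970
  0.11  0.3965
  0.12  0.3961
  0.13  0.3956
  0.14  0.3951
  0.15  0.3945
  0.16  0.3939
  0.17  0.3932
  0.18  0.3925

T = 0.08333;  σ√T = 0.1097
d₁ = [ln(403/405) + (0.071 + 0.38²/2)·0.08333] / 0.1097 = [-0.0050 + 0.0119] / 0.1097 = 0.0637 ≈ 0.06
√T = √0.08333 = 0.2887
φ(d₁) = φ(0.06) = 0.3982
vega = S·φ(d₁)·√T = 403·0.3982·0.2887 = 46.3290
(Vega is the same for a European call and put with the same parameters.)

46.33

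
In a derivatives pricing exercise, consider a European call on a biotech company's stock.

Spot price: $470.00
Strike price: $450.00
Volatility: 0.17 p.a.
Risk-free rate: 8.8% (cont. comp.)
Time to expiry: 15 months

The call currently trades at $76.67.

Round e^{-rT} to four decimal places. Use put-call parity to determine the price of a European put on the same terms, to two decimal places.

$9.78

exp(−rT) = exp(−0.088·1.25) = 0.8958
Put-call parity: C − P = S − K·e^(−rT) = 470 − 450·0.8958 = 470 − 403.1100 = 66.8900
P = C − (C − P) = 76.67 − (66.8900) = 9.7800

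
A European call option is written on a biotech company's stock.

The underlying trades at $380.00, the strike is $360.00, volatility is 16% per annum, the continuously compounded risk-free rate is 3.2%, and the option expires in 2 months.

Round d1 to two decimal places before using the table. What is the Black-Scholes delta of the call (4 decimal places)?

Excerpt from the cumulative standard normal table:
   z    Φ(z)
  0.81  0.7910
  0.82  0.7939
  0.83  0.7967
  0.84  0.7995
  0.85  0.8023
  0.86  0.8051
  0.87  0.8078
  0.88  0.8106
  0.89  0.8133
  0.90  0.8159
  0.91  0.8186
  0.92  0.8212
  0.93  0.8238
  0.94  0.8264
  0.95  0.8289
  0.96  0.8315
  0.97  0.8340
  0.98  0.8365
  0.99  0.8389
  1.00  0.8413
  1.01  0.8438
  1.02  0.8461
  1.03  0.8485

σ√T = 0.16 × 0.4082 = 0.0653
ln(S/K) + (r + σ²/2)T = ln(380/360) + (0.032 + 0.16²/2)·0.1667 = 0.0541 + 0.0075 = 0.0615
d₁ = 0.0615 / 0.0653 = 0.9420 which rounds to 0.94
N(d₁) = N(0.94) = 0.8264
Δ_call = N(d₁) = 0.8264

0.8264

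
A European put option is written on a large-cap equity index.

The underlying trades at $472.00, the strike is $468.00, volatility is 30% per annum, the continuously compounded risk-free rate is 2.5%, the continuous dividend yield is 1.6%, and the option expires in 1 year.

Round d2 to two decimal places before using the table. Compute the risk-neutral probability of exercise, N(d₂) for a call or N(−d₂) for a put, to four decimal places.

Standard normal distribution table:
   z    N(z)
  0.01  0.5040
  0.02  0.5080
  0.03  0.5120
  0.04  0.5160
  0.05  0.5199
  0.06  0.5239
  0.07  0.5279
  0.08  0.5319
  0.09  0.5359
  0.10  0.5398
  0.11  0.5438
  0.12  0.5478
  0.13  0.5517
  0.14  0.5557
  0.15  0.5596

0.5359

σ√T = 0.3·√1 = 0.3000
d₁ = [ln(472/468) + (0.025 − 0.016 + 0.3²/2)·1] / 0.3000 = [0.0085 + 0.0540] / 0.3000 = 0.2084 → 0.21
d₂ = d₁ − σ√T = 0.2084 − 0.3000 = -0.0916 → -0.09
Risk-neutral Pr[S_T < K] = N(−d₂) = N(0.09) = 0.5359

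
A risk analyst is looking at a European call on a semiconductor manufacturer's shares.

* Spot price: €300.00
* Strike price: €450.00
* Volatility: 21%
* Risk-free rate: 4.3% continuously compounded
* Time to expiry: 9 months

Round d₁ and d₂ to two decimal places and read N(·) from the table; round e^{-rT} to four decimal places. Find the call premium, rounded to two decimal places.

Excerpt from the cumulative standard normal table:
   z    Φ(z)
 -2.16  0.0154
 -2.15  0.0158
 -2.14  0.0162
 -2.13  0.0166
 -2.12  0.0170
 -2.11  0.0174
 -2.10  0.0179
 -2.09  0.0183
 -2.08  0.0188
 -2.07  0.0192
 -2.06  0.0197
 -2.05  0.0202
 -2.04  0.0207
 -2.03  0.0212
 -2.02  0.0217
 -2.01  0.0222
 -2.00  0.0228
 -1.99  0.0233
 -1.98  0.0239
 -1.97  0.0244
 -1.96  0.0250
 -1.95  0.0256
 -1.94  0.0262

€0.44

T = 0.75;  σ√T = 0.1819
d₁ = [ln(300/450) + (0.043 + ½·0.21²)·0.75] / (σ√T) = (-0.4055 + 0.0488) / 0.1819 = -1.9612 ≈ -1.96
d₂ = -1.9612 − 0.1819 = -2.1431 ≈ -2.14
exp(−rT) = exp(−0.043·0.75) = 0.9683
N(d₁) = N(-1.96) = 0.0250;  N(d₂) = N(-2.14) = 0.0162
C = 300·0.0250 − 450·0.9683·0.0162 = 7.5000 − 7.0589 = 0.4411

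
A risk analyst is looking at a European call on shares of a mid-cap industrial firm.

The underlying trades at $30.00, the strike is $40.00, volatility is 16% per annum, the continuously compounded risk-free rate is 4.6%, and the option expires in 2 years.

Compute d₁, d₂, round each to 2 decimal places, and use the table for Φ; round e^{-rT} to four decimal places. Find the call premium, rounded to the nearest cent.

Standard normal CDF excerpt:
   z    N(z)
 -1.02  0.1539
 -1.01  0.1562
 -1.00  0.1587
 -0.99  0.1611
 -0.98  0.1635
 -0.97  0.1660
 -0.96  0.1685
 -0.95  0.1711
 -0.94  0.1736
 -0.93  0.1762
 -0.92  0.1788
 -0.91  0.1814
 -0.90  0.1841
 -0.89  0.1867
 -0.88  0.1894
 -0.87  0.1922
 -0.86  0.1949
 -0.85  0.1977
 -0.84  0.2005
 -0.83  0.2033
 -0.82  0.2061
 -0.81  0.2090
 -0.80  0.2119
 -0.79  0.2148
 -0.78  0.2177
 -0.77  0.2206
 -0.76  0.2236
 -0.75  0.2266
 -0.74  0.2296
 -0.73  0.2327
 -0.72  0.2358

$0.83

T = 2;  σ√T = 0.2263
ln(S/K) + (r + σ²/2)T = ln(30/40) + (0.046 + 0.16²/2)·2 = -0.2877 + 0.1176 = -0.1701
d₁ = -0.1701 / 0.2263 = -0.7517 which rounds to -0.75
d₂ = d₁ − σ√T = -0.7517 − 0.2263 = -0.9779 which rounds to -0.98
e^(−rT) = e^(−0.046·2) = 0.9121
N(d₁) = N(-0.75) = 0.2266;  N(d₂) = N(-0.98) = 0.1635
C = 30·0.2266 − 40·0.9121·0.1635 = 6.7980 − 5.9651 = 0.8329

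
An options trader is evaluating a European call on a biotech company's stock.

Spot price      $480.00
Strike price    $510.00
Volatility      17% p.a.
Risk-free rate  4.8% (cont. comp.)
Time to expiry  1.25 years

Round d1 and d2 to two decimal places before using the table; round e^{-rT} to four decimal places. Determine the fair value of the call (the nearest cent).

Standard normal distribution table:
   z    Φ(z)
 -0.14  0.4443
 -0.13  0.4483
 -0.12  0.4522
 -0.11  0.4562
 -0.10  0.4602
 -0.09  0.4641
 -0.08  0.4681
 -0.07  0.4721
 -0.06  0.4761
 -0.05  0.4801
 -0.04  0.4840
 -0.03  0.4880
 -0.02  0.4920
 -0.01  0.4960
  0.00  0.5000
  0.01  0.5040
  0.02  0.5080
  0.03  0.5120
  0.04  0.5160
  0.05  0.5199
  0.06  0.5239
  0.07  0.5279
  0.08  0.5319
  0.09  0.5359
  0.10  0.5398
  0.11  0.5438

σ√T = 0.17·√1.25 = 0.1901
d₁ = [ln(480/510) + (0.048 + ½·0.17²)·1.25] / (σ√T) = (-0.0606 + 0.0781) / 0.1901 = 0.0917 which rounds to 0.09
d₂ = 0.0917 − 0.1901 = -0.0983 which rounds to -0.10
exp(−rT) = exp(−0.048·1.25) = 0.9418
N(d₁) = N(0.09) = 0.5359;  N(d₂) = N(-0.10) = 0.4602
C = 480·0.5359 − 510·0.9418·0.4602 = 257.2320 − 221.0423 = 36.1897

$36.19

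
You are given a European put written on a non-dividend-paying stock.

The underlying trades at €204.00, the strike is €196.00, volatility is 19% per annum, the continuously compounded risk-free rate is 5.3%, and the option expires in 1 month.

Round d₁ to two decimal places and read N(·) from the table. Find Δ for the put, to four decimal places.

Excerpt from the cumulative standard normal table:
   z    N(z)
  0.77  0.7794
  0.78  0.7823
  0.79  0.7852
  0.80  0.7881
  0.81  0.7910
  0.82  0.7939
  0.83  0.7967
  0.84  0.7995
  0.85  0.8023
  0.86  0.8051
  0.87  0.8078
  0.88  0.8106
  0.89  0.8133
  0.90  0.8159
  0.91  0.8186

σ√T = 0.19 × 0.2887 = 0.0548
d₁ = [ln(204/196) + (0.053 + 0.19²/2)·0.08333] / 0.0548 = [0.0400 + 0.0059] / 0.0548 = 0.8373 → 0.84
N(d₁) = N(0.84) = 0.7995
Δ_put = N(d₁) − 1 = 0.7995 − 1 = -0.2005

-0.2005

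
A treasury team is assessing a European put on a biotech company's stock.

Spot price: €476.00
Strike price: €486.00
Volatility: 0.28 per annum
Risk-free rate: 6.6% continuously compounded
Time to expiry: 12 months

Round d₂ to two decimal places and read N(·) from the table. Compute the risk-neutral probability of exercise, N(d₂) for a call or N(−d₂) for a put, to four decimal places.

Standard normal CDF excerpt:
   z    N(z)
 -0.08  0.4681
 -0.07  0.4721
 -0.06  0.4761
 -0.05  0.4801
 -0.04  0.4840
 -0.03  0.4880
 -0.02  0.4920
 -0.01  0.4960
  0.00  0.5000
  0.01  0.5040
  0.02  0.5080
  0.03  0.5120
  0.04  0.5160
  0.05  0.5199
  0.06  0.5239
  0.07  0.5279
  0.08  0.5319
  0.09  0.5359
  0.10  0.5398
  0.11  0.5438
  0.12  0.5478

T = 1;  σ√T = 0.2800
ln(S/K) + (r + σ²/2)T = ln(476/486) + (0.066 + 0.28²/2)·1 = -0.0208 + 0.1052 = 0.0844
d₁ = 0.0844 / 0.2800 = 0.3015 which rounds to 0.30
d₂ = d₁ − σ√T = 0.3015 − 0.2800 = 0.0215 which rounds to 0.02
Risk-neutral Pr[S_T < K] = N(−d₂) = N(-0.02) = 0.4920

0.4920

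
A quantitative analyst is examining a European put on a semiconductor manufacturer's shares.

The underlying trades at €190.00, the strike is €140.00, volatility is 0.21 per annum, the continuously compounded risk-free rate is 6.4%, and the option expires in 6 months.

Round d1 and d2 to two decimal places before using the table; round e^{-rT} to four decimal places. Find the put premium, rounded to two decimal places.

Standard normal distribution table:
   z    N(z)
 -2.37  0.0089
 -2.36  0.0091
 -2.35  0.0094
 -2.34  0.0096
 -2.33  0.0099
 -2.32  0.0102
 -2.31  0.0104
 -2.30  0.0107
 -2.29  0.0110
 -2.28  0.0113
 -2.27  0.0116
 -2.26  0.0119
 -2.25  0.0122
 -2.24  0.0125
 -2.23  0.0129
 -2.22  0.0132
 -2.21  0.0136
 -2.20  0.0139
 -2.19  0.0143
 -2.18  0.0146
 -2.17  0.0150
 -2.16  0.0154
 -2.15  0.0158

€0.10

T = 0.5;  σ√T = 0.1485
d₁ = [ln(190/140) + (0.064 + ½·0.21²)·0.5] / (σ√T) = (0.3054 + 0.0430) / 0.1485 = 2.3463 which rounds to 2.35
d₂ = 2.3463 − 0.1485 = 2.1978 which rounds to 2.20
exp(−rT) = exp(−0.064·0.5) = 0.9685
P = 140·0.9685·N(-2.20) − 190·N(-2.35) = 140·0.9685·0.0139 − 190·0.0094 = 1.8847 − 1.7860 = 0.0987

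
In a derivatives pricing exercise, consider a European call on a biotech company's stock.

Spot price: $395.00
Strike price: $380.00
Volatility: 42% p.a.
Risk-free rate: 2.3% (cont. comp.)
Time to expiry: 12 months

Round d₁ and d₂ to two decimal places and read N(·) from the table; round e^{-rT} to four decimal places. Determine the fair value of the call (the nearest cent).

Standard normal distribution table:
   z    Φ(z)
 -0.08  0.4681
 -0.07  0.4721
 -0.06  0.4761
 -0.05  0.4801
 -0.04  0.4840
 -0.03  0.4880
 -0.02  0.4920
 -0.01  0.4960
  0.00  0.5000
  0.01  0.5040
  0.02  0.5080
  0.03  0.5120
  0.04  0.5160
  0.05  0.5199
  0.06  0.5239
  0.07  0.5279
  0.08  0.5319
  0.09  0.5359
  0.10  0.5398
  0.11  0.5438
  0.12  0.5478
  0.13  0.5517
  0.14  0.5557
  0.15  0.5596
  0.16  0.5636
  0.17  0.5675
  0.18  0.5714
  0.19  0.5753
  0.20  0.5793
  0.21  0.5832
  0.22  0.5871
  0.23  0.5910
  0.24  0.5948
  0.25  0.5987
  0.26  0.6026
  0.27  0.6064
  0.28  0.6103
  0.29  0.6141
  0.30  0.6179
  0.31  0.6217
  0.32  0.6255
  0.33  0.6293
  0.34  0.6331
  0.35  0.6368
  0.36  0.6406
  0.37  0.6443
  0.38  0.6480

$76.23

T = 1;  σ√T = 0.4200
d₁ = [ln(395/380) + (0.023 + 0.42²/2)·1] / 0.4200 = [0.0387 + 0.1112] / 0.4200 = 0.3569 ⇒ 0.36
d₂ = d₁ − σ√T = 0.3569 − 0.4200 = -0.0631 ⇒ -0.06
e^(−rT) = e^(−0.023·1) = 0.9773
N(d₁) = N(0.36) = 0.6406;  N(d₂) = N(-0.06) = 0.4761
C = 395·0.6406 − 380·0.9773·0.4761 = 253.0370 − 176.8112 = 76.2258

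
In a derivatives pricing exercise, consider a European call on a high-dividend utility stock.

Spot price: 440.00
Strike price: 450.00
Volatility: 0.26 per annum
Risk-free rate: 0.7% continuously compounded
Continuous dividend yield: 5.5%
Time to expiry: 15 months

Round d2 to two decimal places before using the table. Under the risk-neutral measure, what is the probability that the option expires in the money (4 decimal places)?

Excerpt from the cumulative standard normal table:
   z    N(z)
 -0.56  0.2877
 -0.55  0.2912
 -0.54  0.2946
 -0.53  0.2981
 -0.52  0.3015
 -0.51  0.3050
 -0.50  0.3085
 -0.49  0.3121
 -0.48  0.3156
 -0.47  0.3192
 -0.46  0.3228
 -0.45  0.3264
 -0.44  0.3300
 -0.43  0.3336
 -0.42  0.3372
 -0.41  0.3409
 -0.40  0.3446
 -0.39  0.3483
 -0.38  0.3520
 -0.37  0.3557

σ√T = 0.26·√1.25 = 0.2907
d₁ = [ln(440/450) + (0.007 − 0.055 + 0.26²/2)·1.25] / 0.2907 = [-0.0225 − 0.0177] / 0.2907 = -0.1384 ≈ -0.14
d₂ = d₁ − σ√T = -0.1384 − 0.2907 = -0.4291 ≈ -0.43
Pr(exercise) under Q = N(d₂) = 0.3336

0.3336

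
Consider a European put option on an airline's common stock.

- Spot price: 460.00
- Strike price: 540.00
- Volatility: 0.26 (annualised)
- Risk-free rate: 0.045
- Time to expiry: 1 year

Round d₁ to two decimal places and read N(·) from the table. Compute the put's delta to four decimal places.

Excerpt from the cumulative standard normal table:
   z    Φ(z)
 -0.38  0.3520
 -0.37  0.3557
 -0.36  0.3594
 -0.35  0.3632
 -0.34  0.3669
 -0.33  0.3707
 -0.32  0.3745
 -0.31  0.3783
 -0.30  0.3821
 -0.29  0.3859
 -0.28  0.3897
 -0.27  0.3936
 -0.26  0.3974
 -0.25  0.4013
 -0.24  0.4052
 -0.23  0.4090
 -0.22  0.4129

-0.6217

σ√T = 0.26 × 1.0000 = 0.2600
d₁ = [ln(460/540) + (0.045 + 0.26²/2)·1] / 0.2600 = [-0.1603 + 0.0788] / 0.2600 = -0.3136 which rounds to -0.31
N(d₁) = N(-0.31) = 0.3783
Δ_put = N(d₁) − 1 = 0.3783 − 1 = -0.6217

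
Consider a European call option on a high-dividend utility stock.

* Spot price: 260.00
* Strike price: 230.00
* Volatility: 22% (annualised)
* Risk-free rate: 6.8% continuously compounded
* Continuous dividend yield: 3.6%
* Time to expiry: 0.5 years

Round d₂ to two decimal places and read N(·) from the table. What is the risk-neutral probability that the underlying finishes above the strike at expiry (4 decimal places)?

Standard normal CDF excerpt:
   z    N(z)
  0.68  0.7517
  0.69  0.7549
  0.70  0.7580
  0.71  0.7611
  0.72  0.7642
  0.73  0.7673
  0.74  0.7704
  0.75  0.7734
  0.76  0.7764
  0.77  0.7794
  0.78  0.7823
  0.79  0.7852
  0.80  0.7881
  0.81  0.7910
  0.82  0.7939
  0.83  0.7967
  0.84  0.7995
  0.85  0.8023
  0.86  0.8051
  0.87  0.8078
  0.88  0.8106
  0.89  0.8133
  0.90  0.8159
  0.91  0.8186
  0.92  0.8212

σ√T = 0.22 × 0.7071 = 0.1556
d₁ = [ln(260/230) + (0.068 − 0.036 + 0.22²/2)·0.5] / 0.1556 = [0.1226 + 0.0281] / 0.1556 = 0.9688 ⇒ 0.97
d₂ = d₁ − σ√T = 0.9688 − 0.1556 = 0.8132 ⇒ 0.81
Pr(exercise) under Q = N(d₂) = 0.7910

0.7910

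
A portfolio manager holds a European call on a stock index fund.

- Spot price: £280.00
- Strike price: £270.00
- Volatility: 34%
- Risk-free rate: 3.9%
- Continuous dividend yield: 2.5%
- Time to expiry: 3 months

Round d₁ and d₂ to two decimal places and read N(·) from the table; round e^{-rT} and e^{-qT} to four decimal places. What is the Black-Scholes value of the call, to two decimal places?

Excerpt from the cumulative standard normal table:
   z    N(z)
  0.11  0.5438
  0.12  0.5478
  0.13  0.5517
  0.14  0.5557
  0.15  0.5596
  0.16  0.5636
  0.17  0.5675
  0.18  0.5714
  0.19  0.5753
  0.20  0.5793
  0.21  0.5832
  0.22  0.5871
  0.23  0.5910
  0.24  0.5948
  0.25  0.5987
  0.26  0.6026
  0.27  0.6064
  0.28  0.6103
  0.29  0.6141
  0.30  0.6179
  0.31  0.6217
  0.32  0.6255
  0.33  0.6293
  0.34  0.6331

σ√T = 0.34·√0.25 = 0.1700
ln(S/K) + (r − q + σ²/2)T = ln(280/270) + (0.039 − 0.025 + 0.34²/2)·0.25 = 0.0364 + 0.0180 = 0.0543
d₁ = 0.0543 / 0.1700 = 0.3195 which rounds to 0.32
d₂ = d₁ − σ√T = 0.3195 − 0.1700 = 0.1495 which rounds to 0.15
exp(−qT) = exp(−0.025·0.25) = 0.9938;  exp(−rT) = exp(−0.039·0.25) = 0.9903
N(d₁) = N(0.32) = 0.6255;  N(d₂) = N(0.15) = 0.5596
C = 280·0.9938·0.6255 − 270·0.9903·0.5596 = 174.0541 − 149.6264 = 24.4277

£24.43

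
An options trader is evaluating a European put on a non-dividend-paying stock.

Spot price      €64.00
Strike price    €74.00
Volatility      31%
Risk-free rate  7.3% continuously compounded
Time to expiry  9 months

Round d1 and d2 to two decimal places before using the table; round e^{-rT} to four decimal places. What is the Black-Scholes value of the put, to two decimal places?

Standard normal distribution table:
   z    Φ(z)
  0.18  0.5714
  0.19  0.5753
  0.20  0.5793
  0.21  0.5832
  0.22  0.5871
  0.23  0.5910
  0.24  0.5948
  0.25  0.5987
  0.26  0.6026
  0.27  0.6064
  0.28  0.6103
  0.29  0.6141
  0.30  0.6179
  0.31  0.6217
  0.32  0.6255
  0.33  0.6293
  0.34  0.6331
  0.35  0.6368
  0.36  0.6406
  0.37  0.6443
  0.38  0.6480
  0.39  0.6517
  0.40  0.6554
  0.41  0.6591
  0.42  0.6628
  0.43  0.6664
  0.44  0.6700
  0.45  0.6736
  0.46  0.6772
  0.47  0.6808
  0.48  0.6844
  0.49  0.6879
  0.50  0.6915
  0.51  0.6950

σ√T = 0.31·√0.75 = 0.2685
d₁ = [ln(64/74) + (0.073 + ½·0.31²)·0.75] / (σ√T) = (-0.1452 + 0.0908) / 0.2685 = -0.2026 ≈ -0.20
d₂ = -0.2026 − 0.2685 = -0.4711 ≈ -0.47
e^(−rT) = e^(−0.073·0.75) = 0.9467
N(−d₂) = N(0.47) = 0.6808;  N(−d₁) = N(0.20) = 0.5793
P = 74·0.9467·0.6808 − 64·0.5793 = 47.6940 − 37.0752 = 10.6188

€10.62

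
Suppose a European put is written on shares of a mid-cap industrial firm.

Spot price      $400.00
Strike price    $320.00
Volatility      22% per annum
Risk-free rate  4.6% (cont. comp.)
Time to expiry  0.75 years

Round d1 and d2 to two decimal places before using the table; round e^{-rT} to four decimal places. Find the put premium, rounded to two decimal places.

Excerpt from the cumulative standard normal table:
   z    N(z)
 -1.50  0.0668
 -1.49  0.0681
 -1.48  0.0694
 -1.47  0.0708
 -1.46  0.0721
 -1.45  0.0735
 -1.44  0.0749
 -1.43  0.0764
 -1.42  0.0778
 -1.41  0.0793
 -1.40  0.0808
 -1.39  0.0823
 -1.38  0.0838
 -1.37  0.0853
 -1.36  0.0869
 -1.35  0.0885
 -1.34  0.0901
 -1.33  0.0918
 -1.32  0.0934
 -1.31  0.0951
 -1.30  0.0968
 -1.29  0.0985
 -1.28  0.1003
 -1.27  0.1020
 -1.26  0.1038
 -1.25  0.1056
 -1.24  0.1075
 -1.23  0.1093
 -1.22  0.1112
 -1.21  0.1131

σ√T = 0.22 × 0.8660 = 0.1905
d₁ = [ln(400/320) + (0.046 + 0.22²/2)·0.75] / 0.1905 = [0.2231 + 0.0527] / 0.1905 = 1.4475 ⇒ 1.45
d₂ = d₁ − σ√T = 1.4475 − 0.1905 = 1.2570 ⇒ 1.26
e^(−rT) = e^(−0.046·0.75) = 0.9661
N(−d₂) = N(-1.26) = 0.1038;  N(−d₁) = N(-1.45) = 0.0735
P = 320·0.9661·0.1038 − 400·0.0735 = 32.0900 − 29.4000 = 2.6900

$2.69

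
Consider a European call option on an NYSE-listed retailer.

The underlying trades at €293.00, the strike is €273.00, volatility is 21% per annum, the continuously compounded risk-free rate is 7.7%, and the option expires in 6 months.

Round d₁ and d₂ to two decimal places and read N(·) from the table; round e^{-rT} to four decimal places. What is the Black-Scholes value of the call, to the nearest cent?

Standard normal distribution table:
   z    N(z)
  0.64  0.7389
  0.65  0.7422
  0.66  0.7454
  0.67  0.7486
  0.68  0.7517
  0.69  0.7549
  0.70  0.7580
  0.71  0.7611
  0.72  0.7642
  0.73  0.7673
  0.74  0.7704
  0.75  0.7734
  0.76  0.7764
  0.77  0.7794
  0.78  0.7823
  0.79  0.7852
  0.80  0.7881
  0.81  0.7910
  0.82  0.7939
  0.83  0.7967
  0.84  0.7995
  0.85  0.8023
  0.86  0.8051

€35.96

T = 0.5;  σ√T = 0.1485
ln(S/K) + (r + σ²/2)T = ln(293/273) + (0.077 + 0.21²/2)·0.5 = 0.0707 + 0.0495 = 0.1202
d₁ = 0.1202 / 0.1485 = 0.8096 which rounds to 0.81
d₂ = d₁ − σ√T = 0.8096 − 0.1485 = 0.6612 which rounds to 0.66
exp(−rT) = exp(−0.077·0.5) = 0.9622
C = 293·N(0.81) − 273·0.9622·N(0.66) = 293·0.7910 − 273·0.9622·0.7454 = 231.7630 − 195.8021 = 35.9609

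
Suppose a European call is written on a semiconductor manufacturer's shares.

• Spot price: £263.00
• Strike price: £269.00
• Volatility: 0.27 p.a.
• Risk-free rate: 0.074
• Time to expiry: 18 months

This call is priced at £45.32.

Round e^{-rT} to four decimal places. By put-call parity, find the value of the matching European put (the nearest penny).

e^(−rT) = e^(−0.074·1.5) = 0.8949
Put-call parity: C − P = S − K·e^(−rT) = 263 − 269·0.8949 = 263 − 240.7281 = 22.2719
P = C − (C − P) = 45.32 − (22.2719) = 23.0481

£23.05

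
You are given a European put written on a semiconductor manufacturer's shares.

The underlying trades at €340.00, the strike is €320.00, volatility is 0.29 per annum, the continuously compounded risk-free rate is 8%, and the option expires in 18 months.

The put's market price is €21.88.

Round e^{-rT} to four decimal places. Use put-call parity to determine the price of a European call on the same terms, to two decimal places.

€78.07

exp(−rT) = exp(−0.08·1.5) = 0.8869
Put-call parity: C − P = S − K·e^(−rT) = 340 − 320·0.8869 = 340 − 283.8080 = 56.1920
C = P + (C − P) = 21.88 + (56.1920) = 78.0720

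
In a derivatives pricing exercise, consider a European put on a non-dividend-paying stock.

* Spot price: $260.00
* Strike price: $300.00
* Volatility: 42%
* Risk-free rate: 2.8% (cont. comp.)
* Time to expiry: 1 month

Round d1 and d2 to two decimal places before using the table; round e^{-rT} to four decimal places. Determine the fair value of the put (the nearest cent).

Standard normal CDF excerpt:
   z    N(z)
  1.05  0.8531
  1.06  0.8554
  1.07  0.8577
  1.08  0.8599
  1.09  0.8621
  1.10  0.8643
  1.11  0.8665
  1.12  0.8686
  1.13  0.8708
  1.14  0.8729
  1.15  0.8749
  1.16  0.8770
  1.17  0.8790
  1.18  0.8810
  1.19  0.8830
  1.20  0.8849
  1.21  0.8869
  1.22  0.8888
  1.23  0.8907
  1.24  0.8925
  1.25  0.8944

$41.31

T = 0.08333;  σ√T = 0.1212
d₁ = [ln(260/300) + (0.028 + ½·0.42²)·0.08333] / (σ√T) = (-0.1431 + 0.0097) / 0.1212 = -1.1004 ≈ -1.10
d₂ = -1.1004 − 0.1212 = -1.2217 ≈ -1.22
e^(−rT) = e^(−0.028·0.08333) = 0.9977
N(−d₂) = N(1.22) = 0.8888;  N(−d₁) = N(1.10) = 0.8643
P = 300·0.9977·0.8888 − 260·0.8643 = 266.0267 − 224.7180 = 41.3087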